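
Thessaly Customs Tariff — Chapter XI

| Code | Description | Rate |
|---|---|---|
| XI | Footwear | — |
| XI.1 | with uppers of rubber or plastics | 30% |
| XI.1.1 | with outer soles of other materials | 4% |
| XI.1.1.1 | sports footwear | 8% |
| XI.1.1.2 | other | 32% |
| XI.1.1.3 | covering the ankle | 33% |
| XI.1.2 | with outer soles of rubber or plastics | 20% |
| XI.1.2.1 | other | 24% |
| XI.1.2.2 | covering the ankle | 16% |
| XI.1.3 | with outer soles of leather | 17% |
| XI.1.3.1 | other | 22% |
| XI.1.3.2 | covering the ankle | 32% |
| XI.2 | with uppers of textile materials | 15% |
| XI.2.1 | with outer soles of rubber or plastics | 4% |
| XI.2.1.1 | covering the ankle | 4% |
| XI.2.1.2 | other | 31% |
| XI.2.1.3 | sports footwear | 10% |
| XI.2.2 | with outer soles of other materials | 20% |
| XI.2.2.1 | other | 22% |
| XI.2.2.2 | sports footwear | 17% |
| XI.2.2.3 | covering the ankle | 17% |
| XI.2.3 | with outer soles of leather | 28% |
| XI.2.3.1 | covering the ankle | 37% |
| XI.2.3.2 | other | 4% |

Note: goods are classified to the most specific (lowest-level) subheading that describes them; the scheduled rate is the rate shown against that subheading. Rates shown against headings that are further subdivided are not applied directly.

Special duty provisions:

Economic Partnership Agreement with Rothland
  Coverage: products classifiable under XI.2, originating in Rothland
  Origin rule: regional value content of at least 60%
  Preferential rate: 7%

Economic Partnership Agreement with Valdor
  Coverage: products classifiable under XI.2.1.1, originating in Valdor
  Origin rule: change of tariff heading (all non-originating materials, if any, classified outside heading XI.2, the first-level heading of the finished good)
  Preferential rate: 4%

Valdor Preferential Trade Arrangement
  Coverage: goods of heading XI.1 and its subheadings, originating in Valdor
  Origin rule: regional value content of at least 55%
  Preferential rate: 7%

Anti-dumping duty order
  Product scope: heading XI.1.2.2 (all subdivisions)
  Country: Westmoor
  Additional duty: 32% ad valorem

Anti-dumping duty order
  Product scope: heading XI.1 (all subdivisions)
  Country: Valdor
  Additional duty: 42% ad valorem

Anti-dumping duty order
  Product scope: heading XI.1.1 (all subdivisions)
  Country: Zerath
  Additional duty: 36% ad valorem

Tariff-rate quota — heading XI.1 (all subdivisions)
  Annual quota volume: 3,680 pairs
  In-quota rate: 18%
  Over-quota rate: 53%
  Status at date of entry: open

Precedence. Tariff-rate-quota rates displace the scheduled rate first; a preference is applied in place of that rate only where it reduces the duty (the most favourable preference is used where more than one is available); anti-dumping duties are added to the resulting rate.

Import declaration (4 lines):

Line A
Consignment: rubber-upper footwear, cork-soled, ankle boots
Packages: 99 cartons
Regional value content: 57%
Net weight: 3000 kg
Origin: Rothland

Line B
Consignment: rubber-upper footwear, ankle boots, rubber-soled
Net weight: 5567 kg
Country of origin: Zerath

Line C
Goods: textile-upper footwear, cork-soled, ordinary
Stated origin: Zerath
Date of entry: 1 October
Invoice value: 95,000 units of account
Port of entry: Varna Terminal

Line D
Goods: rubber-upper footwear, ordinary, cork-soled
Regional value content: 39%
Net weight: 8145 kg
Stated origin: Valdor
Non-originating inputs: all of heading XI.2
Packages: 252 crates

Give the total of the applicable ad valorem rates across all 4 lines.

118%

Line A: rubber-upper → XI.1; cork-soled → XI.1.1; ankle boots → XI.1.1.3. Scheduled 33%. quota on XI.1 open → in-quota 18%; Rothland agreement on XI.2: XI.1.1.3 not covered. → 18%.
Line B: rubber-upper → XI.1; rubber-soled → XI.1.2; ankle boots → XI.1.2.2. Scheduled 16%. quota on XI.1 open → in-quota 18%. → 18%.
Line C: textile-upper → XI.2; cork-soled → XI.2.2; ordinary → XI.2.2.1. Scheduled 22%. No special measure applies. → 22%.
Line D: rubber-upper → XI.1; cork-soled → XI.1.1; ordinary → XI.1.1.2. Scheduled 32%. quota on XI.1 open → in-quota 18%; Valdor agreement on XI.2.1.1: XI.1.1.2 not covered; Valdor agreement on XI.1: RVC < 55%; anti-dumping (Valdor, XI.1): +42%; total 18% + 42% = 60%. → 60%.
Sum: 18% + 18% + 22% + 60% = 118%.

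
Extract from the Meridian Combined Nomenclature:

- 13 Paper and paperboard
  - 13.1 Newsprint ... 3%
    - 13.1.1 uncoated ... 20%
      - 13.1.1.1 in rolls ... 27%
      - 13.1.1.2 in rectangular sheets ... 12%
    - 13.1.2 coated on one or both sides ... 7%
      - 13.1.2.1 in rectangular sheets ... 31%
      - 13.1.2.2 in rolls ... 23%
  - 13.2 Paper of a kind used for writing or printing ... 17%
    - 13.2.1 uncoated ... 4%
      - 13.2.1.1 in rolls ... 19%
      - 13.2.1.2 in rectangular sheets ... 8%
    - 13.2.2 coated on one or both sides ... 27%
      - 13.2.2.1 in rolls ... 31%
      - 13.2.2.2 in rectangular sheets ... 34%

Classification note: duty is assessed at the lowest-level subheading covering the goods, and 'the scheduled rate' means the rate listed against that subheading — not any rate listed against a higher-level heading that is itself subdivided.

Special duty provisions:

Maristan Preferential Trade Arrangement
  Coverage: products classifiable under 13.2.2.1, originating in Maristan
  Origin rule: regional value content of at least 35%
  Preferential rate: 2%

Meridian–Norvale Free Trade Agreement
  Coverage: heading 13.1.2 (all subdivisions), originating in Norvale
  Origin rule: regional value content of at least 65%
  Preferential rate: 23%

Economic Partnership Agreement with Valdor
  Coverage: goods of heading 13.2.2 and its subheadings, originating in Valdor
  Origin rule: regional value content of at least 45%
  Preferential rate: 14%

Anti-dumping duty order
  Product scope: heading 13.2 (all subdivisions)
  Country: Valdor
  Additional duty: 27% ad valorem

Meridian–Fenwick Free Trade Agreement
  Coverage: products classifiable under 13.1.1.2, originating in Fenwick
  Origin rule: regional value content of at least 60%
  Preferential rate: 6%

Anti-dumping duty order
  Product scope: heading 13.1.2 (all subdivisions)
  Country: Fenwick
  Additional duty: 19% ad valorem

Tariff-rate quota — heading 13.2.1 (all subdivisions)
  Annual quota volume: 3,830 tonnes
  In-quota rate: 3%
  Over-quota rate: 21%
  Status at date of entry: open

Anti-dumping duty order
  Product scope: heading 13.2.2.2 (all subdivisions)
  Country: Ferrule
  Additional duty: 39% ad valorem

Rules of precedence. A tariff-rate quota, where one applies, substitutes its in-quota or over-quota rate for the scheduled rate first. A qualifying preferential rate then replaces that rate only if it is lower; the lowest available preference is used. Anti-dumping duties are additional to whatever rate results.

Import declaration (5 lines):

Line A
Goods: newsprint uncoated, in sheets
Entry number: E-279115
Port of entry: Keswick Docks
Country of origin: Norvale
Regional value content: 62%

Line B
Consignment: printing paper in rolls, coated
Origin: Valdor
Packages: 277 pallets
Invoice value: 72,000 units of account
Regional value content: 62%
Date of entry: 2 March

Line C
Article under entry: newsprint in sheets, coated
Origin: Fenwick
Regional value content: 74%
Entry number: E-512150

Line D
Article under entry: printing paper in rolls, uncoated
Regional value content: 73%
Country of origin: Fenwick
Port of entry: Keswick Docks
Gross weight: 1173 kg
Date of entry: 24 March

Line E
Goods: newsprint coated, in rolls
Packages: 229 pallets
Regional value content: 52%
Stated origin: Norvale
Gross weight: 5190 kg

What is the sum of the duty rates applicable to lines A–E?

Line A: newsprint → 13.1; uncoated → 13.1.1; in sheets → 13.1.1.2. Scheduled 12%. Norvale agreement on 13.1.2: 13.1.1.2 not covered. → 12%.
Line B: printing paper → 13.2; coated → 13.2.2; in rolls → 13.2.2.1. Scheduled 31%. Valdor agreement on 13.2.2: RVC ≥ 45% → 14% available; preferential 14%; anti-dumping (Valdor, 13.2): +27%; total 14% + 27% = 41%. → 41%.
Line C: newsprint → 13.1; coated → 13.1.2; in sheets → 13.1.2.1. Scheduled 31%. Fenwick agreement on 13.1.1.2: 13.1.2.1 not covered; anti-dumping (Fenwick, 13.1.2): +19%; total 31% + 19% = 50%. → 50%.
Line D: printing paper → 13.2; uncoated → 13.2.1; in rolls → 13.2.1.1. Scheduled 19%. quota on 13.2.1 open → in-quota 3%; Fenwick agreement on 13.1.1.2: 13.2.1.1 not covered. → 3%.
Line E: newsprint → 13.1; coated → 13.1.2; in rolls → 13.1.2.2. Scheduled 23%. Norvale agreement on 13.1.2: RVC < 65%. → 23%.
Sum: 12% + 41% + 50% + 3% + 23% = 129%.

129%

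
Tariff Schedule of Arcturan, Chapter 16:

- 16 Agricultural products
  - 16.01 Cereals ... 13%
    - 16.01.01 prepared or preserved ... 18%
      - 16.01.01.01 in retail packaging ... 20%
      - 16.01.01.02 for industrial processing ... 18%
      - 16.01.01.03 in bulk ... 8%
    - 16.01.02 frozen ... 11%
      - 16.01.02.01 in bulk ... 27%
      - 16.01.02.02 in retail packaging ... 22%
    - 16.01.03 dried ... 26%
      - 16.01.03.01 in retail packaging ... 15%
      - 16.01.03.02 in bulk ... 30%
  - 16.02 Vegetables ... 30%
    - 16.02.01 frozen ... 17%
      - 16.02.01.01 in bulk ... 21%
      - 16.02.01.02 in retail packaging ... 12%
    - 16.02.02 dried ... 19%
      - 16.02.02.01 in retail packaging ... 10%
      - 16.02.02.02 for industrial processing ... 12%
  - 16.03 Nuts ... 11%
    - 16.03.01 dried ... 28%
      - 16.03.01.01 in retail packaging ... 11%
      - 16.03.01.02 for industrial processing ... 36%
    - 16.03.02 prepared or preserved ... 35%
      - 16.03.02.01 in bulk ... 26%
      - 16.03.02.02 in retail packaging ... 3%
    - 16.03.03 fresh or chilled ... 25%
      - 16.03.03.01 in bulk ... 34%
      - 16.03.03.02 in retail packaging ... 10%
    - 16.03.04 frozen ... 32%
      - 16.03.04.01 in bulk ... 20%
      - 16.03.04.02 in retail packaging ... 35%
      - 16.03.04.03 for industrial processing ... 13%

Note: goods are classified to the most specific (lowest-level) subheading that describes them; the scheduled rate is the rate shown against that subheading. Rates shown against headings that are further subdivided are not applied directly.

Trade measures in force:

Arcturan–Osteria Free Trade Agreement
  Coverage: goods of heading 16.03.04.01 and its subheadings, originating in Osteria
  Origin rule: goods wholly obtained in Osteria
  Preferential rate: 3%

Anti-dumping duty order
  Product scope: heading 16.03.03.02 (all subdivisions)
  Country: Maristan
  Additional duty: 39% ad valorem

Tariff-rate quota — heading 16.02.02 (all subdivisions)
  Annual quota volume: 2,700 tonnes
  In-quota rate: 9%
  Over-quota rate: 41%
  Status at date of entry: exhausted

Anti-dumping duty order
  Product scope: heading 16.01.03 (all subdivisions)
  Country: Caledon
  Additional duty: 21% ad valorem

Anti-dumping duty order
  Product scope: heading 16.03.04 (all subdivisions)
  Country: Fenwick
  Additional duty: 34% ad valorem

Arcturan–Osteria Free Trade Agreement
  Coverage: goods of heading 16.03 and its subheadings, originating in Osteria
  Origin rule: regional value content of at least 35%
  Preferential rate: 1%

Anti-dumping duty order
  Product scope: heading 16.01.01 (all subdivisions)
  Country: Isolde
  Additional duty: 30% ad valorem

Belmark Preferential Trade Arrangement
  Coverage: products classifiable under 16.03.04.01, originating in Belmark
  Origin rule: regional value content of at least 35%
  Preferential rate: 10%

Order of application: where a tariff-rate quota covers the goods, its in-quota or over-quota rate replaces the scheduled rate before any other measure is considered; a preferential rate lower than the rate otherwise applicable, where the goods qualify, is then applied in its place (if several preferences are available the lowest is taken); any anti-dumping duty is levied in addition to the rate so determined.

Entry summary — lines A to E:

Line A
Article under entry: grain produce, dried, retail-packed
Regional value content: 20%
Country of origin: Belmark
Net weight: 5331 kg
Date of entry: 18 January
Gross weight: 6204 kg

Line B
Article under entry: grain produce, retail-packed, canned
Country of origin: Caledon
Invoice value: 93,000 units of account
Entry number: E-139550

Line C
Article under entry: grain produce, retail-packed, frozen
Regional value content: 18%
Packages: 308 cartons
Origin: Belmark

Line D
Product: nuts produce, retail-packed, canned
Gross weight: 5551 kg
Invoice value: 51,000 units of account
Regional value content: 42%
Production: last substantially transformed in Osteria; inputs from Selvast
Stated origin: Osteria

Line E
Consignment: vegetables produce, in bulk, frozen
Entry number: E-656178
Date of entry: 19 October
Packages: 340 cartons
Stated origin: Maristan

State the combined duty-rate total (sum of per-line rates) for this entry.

79%

Line A: grain → 16.01; dried → 16.01.03; retail-packed → 16.01.03.01. Scheduled 15%. Belmark agreement on 16.03.04.01: 16.01.03.01 not covered. → 15%.
Line B: grain → 16.01; canned → 16.01.01; retail-packed → 16.01.01.01. Scheduled 20%. No special measure applies. → 20%.
Line C: grain → 16.01; frozen → 16.01.02; retail-packed → 16.01.02.02. Scheduled 22%. Belmark agreement on 16.03.04.01: 16.01.02.02 not covered. → 22%.
Line D: nuts → 16.03; canned → 16.03.02; retail-packed → 16.03.02.02. Scheduled 3%. Osteria agreement on 16.03.04.01: 16.03.02.02 not covered; Osteria agreement on 16.03: RVC ≥ 35% → 1% available; preferential 1%. → 1%.
Line E: vegetables → 16.02; frozen → 16.02.01; in bulk → 16.02.01.01. Scheduled 21%. No special measure applies. → 21%.
Sum: 15% + 20% + 22% + 1% + 21% = 79%.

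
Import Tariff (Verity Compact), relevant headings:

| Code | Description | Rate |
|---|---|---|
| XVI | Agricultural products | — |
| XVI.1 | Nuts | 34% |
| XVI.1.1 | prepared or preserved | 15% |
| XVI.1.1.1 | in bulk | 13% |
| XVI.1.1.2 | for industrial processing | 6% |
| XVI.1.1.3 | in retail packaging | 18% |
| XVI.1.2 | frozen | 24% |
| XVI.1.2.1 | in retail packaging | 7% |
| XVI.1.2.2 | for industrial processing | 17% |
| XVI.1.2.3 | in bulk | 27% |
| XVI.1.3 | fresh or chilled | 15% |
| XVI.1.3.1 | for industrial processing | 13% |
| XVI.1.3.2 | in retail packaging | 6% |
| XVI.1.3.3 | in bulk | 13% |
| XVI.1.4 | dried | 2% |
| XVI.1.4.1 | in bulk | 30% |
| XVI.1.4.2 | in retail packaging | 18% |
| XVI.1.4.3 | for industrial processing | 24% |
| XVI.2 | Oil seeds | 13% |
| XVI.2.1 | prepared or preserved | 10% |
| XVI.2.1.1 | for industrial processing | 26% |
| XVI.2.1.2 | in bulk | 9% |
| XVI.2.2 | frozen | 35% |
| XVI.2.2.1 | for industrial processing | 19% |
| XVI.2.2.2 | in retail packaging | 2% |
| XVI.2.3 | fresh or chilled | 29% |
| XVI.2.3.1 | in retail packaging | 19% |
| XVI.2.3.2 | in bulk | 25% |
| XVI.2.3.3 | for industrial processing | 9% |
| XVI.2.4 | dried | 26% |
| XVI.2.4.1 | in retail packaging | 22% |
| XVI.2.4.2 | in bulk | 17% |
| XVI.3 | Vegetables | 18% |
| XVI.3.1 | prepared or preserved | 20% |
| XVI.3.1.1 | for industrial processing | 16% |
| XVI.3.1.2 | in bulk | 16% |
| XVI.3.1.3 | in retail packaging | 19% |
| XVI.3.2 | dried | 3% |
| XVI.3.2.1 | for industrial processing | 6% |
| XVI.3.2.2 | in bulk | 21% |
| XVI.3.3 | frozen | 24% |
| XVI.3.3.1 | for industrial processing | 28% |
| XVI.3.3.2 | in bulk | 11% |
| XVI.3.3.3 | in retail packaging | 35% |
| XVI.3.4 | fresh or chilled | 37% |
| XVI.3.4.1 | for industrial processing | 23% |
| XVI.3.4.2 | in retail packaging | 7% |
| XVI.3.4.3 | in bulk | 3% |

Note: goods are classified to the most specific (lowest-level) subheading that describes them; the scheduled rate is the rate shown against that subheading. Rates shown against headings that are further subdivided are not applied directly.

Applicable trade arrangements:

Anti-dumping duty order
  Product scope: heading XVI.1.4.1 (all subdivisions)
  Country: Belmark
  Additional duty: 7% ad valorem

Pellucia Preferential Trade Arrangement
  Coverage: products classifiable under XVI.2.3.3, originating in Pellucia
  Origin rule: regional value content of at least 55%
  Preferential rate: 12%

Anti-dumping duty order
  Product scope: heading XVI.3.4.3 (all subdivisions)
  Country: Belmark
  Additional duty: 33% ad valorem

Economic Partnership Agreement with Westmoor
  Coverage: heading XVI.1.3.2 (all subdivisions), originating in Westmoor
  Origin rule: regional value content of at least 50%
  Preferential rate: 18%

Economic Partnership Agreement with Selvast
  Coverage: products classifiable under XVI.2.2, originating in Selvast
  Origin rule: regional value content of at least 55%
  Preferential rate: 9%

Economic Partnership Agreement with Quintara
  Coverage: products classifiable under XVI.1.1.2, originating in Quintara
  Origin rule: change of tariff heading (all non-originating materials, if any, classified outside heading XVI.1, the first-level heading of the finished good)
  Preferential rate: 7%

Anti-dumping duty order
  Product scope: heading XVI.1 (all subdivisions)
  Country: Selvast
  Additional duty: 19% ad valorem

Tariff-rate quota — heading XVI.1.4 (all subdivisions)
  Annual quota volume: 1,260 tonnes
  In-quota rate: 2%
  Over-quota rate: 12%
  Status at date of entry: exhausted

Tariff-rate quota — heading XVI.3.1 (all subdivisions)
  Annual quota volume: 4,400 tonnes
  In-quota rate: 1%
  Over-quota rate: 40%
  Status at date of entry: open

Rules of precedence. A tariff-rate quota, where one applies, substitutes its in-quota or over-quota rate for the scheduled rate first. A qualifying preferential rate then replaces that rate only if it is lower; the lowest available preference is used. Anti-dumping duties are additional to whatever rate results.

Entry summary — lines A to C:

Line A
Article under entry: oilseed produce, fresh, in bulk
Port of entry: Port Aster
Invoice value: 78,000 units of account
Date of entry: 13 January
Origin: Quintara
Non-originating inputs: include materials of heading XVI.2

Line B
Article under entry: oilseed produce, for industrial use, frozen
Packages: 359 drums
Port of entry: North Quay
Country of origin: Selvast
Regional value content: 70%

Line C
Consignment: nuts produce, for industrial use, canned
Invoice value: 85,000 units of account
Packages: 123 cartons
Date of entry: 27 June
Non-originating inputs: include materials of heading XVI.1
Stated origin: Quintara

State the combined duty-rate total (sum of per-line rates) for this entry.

Line A: oilseed → XVI.2; fresh → XVI.2.3; in bulk → XVI.2.3.2. Scheduled 25%. Quintara agreement on XVI.1.1.2: XVI.2.3.2 not covered. → 25%.
Line B: oilseed → XVI.2; frozen → XVI.2.2; for industrial use → XVI.2.2.1. Scheduled 19%. Selvast agreement on XVI.2.2: RVC ≥ 55% → 9% available; preferential 9%. → 9%.
Line C: nuts → XVI.1; canned → XVI.1.1; for industrial use → XVI.1.1.2. Scheduled 6%. Quintara agreement on XVI.1.1.2: CTH not met. → 6%.
Sum: 25% + 9% + 6% = 40%.

40%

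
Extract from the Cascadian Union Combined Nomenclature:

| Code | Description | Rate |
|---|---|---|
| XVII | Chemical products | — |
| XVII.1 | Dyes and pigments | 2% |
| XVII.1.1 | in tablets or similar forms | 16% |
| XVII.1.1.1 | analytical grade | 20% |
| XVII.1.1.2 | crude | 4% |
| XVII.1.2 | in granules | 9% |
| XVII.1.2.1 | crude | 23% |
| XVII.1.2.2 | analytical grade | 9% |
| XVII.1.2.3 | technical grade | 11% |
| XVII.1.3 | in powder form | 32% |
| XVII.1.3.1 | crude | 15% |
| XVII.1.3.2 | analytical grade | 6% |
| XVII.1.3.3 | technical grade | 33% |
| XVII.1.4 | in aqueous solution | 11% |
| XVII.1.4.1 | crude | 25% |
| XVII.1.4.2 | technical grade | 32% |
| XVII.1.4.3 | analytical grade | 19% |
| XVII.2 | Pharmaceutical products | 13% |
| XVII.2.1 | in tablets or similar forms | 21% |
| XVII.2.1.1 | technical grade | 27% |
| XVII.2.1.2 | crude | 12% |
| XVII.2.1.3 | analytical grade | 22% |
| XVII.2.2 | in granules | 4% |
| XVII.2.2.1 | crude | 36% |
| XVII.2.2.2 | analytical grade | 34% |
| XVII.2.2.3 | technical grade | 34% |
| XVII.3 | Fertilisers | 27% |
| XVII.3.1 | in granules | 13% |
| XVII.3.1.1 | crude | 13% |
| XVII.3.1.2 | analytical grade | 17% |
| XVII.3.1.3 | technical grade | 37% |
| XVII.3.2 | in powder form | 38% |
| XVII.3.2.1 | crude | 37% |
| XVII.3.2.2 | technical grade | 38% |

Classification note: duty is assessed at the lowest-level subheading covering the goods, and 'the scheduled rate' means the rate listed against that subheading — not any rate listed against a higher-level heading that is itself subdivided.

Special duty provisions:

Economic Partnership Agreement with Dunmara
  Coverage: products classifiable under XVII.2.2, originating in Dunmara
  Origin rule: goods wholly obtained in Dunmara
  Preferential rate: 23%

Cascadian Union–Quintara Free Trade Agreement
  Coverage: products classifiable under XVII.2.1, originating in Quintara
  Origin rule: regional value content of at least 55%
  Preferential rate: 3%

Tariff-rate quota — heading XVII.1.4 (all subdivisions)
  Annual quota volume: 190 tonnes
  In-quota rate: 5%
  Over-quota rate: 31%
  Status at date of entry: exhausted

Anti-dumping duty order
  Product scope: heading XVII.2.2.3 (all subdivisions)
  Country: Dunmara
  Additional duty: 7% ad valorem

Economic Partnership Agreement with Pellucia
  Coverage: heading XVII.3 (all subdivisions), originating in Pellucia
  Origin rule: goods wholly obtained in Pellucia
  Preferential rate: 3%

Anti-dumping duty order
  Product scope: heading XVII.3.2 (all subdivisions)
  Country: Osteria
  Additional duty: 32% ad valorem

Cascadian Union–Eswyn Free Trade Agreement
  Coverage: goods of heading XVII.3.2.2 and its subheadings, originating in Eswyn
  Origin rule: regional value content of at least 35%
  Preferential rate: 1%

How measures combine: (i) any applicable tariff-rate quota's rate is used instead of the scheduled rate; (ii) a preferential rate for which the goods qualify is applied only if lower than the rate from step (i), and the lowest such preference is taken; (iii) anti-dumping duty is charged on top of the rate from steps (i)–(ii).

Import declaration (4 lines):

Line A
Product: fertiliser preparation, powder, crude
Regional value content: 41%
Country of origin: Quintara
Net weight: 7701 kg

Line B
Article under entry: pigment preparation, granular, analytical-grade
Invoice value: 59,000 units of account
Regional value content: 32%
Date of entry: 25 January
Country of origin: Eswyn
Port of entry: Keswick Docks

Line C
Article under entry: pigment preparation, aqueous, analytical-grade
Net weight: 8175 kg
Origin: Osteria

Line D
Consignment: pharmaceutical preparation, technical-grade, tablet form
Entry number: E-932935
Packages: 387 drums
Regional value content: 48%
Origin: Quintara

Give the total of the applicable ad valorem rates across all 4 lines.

Line A: fertiliser → XVII.3; powder → XVII.3.2; crude → XVII.3.2.1. Scheduled 37%. Quintara agreement on XVII.2.1: XVII.3.2.1 not covered. → 37%.
Line B: pigment → XVII.1; granular → XVII.1.2; analytical-grade → XVII.1.2.2. Scheduled 9%. Eswyn agreement on XVII.3.2.2: XVII.1.2.2 not covered. → 9%.
Line C: pigment → XVII.1; aqueous → XVII.1.4; analytical-grade → XVII.1.4.3. Scheduled 19%. quota on XVII.1.4 exhausted → over-quota 31%. → 31%.
Line D: pharmaceutical → XVII.2; tablet form → XVII.2.1; technical-grade → XVII.2.1.1. Scheduled 27%. Quintara agreement on XVII.2.1: RVC < 55%. → 27%.
Sum: 37% + 9% + 31% + 27% = 104%.

104%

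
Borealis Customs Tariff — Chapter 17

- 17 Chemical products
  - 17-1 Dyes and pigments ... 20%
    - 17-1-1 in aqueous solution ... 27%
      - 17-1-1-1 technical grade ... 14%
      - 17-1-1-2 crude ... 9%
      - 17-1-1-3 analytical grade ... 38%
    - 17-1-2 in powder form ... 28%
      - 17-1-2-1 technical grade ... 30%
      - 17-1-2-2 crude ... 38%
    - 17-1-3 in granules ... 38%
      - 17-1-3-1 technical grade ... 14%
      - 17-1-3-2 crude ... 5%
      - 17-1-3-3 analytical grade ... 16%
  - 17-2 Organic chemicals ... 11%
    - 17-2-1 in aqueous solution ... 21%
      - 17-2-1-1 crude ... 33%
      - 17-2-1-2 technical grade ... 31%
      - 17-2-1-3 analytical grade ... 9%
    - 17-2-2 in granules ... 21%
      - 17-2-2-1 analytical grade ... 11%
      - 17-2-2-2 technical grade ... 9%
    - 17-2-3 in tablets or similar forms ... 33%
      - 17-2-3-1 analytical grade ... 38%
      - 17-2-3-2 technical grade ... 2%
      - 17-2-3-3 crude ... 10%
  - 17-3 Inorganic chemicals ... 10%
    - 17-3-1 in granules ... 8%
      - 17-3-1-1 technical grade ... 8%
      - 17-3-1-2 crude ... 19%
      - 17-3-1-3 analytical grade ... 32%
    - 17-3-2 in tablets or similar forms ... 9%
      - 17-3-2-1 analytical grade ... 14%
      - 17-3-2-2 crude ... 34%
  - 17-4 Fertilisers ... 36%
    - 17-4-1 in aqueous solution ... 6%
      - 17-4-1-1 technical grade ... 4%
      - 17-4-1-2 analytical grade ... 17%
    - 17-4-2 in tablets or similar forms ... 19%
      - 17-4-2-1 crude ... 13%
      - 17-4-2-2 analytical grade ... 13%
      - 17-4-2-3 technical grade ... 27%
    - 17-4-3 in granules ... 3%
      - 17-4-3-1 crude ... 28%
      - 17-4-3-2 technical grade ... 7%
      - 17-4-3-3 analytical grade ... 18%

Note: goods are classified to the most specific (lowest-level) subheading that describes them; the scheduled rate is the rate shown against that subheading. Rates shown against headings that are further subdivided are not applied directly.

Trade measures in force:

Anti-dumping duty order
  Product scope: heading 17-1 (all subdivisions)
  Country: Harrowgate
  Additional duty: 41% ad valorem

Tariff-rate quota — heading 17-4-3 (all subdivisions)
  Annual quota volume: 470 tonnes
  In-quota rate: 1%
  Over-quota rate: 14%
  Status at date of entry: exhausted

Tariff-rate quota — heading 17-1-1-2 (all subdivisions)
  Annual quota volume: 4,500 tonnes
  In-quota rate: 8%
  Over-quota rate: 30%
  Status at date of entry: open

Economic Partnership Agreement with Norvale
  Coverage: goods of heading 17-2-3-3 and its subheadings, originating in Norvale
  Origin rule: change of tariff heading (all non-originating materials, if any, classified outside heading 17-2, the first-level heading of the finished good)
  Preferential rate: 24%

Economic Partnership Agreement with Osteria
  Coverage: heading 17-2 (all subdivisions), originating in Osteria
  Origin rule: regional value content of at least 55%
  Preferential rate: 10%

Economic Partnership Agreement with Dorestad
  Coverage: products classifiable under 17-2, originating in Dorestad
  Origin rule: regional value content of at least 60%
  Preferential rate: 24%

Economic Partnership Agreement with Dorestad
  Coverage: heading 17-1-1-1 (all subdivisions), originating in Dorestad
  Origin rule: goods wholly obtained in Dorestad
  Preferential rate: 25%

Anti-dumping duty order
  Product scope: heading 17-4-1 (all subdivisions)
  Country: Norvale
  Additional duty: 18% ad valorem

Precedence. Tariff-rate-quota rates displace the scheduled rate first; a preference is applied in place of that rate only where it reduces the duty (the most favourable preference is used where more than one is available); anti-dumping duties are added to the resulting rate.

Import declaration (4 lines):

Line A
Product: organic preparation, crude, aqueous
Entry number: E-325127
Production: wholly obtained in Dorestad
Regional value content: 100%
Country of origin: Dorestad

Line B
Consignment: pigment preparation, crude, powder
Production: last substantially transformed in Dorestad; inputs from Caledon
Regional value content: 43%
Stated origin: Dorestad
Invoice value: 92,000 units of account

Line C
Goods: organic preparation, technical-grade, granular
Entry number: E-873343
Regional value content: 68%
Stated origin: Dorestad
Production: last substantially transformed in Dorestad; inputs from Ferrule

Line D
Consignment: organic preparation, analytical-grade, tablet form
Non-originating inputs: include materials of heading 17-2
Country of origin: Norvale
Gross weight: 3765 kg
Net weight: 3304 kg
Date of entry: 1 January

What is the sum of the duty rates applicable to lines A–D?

109%

Line A: organic → 17-2; aqueous → 17-2-1; crude → 17-2-1-1. Scheduled 33%. Dorestad agreement on 17-2: RVC ≥ 60% → 24% available; Dorestad agreement on 17-1-1-1: 17-2-1-1 not covered; preferential 24%. → 24%.
Line B: pigment → 17-1; powder → 17-1-2; crude → 17-1-2-2. Scheduled 38%. Dorestad agreement on 17-2: 17-1-2-2 not covered; Dorestad agreement on 17-1-1-1: 17-1-2-2 not covered. → 38%.
Line C: organic → 17-2; granular → 17-2-2; technical-grade → 17-2-2-2. Scheduled 9%. Dorestad agreement on 17-2: RVC ≥ 60% → 24% available; Dorestad agreement on 17-1-1-1: 17-2-2-2 not covered; preference 24% not lower than 9% → no reduction. → 9%.
Line D: organic → 17-2; tablet form → 17-2-3; analytical-grade → 17-2-3-1. Scheduled 38%. Norvale agreement on 17-2-3-3: 17-2-3-1 not covered. → 38%.
Sum: 24% + 38% + 9% + 38% = 109%.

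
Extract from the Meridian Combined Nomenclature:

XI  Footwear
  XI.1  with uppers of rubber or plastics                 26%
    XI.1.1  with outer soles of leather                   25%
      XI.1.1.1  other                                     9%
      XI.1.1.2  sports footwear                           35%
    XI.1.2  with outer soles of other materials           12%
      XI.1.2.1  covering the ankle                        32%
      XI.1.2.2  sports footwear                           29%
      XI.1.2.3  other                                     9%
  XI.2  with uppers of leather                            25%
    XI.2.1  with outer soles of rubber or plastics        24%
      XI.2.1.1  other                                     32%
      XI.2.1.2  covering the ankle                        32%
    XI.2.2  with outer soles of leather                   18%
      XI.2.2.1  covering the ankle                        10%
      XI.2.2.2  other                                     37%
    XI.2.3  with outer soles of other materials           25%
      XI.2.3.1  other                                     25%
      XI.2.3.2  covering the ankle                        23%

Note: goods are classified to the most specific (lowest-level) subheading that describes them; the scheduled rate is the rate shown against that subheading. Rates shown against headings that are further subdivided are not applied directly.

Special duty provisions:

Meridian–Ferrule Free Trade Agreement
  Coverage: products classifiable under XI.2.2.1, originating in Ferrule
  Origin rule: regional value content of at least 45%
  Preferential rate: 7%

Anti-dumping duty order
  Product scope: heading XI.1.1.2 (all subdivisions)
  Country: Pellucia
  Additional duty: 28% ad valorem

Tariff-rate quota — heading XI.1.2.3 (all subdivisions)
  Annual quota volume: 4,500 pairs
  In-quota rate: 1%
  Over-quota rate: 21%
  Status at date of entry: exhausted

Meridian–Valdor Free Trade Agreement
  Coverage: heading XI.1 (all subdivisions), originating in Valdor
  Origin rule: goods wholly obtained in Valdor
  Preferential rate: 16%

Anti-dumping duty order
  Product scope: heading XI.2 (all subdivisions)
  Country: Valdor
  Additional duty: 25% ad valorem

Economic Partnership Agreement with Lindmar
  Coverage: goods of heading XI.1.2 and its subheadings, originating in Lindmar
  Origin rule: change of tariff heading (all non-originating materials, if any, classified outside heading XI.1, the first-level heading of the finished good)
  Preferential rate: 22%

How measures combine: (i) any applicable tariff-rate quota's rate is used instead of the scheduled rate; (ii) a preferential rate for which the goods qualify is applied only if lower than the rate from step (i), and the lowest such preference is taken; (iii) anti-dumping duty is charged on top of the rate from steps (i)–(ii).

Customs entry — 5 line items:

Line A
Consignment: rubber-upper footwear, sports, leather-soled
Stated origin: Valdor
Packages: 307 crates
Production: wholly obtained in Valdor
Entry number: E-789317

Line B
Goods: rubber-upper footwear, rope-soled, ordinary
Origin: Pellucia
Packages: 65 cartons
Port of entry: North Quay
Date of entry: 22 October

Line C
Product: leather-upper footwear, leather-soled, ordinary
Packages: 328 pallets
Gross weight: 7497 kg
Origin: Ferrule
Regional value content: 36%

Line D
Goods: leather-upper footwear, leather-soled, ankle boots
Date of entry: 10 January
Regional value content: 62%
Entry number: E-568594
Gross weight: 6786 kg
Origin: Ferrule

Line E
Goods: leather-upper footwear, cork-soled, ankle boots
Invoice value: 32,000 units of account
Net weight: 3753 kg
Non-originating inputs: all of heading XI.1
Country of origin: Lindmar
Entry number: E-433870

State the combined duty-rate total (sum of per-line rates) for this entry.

104%

Line A: rubber-upper → XI.1; leather-soled → XI.1.1; sports → XI.1.1.2. Scheduled 35%. Valdor agreement on XI.1: wholly obtained → 16% available; preferential 16%. → 16%.
Line B: rubber-upper → XI.1; rope-soled → XI.1.2; ordinary → XI.1.2.3. Scheduled 9%. quota on XI.1.2.3 exhausted → over-quota 21%. → 21%.
Line C: leather-upper → XI.2; leather-soled → XI.2.2; ordinary → XI.2.2.2. Scheduled 37%. Ferrule agreement on XI.2.2.1: XI.2.2.2 not covered. → 37%.
Line D: leather-upper → XI.2; leather-soled → XI.2.2; ankle boots → XI.2.2.1. Scheduled 10%. Ferrule agreement on XI.2.2.1: RVC ≥ 45% → 7% available; preferential 7%. → 7%.
Line E: leather-upper → XI.2; cork-soled → XI.2.3; ankle boots → XI.2.3.2. Scheduled 23%. Lindmar agreement on XI.1.2: XI.2.3.2 not covered. → 23%.
Sum: 16% + 21% + 37% + 7% + 23% = 104%.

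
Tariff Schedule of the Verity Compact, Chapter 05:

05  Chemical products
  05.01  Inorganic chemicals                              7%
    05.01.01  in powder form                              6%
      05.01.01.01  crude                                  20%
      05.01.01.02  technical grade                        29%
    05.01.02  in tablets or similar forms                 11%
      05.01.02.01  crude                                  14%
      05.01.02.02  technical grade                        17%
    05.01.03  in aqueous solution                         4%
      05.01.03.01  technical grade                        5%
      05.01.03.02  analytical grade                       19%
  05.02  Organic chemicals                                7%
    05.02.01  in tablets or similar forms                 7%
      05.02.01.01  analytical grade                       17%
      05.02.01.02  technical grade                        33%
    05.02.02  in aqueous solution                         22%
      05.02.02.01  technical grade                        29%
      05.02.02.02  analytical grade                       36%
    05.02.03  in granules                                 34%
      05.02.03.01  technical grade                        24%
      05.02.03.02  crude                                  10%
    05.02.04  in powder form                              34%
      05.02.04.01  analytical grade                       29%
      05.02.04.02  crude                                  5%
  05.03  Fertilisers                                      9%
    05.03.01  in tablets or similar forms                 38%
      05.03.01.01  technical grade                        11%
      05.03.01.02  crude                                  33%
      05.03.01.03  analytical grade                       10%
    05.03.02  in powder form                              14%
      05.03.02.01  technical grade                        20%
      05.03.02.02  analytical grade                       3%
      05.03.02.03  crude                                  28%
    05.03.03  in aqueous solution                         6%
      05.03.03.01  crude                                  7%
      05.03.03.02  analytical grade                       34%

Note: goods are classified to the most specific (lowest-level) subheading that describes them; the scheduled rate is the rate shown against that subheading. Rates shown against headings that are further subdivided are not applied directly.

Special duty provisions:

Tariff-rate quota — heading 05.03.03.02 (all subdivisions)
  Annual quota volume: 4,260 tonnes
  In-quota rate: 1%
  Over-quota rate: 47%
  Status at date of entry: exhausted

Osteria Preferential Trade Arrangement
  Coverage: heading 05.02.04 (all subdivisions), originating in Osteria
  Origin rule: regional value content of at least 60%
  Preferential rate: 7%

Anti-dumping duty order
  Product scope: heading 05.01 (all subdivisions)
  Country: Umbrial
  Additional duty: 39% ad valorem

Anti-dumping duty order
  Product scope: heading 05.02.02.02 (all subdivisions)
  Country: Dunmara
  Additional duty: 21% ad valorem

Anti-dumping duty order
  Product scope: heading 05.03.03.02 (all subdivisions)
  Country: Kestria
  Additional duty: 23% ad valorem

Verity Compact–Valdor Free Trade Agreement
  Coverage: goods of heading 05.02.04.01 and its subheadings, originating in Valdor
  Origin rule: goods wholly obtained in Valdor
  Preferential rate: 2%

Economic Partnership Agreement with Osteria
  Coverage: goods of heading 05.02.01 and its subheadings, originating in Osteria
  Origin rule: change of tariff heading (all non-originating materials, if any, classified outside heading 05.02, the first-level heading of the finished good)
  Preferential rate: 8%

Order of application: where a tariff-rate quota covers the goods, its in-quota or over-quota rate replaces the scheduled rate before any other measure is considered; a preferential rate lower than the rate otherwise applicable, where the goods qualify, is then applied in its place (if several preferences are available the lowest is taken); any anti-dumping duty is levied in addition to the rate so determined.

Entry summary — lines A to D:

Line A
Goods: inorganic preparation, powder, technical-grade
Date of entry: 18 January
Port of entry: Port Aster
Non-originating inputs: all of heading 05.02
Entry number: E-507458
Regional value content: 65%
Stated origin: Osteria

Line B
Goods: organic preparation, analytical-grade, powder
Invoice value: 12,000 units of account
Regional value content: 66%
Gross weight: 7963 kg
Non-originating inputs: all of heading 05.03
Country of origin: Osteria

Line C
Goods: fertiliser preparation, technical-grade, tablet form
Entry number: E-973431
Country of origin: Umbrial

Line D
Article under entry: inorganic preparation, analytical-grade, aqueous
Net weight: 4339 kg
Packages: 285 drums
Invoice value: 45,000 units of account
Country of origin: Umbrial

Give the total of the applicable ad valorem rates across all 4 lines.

105%

Line A: inorganic → 05.01; powder → 05.01.01; technical-grade → 05.01.01.02. Scheduled 29%. Osteria agreement on 05.02.04: 05.01.01.02 not covered; Osteria agreement on 05.02.01: 05.01.01.02 not covered. → 29%.
Line B: organic → 05.02; powder → 05.02.04; analytical-grade → 05.02.04.01. Scheduled 29%. Osteria agreement on 05.02.04: RVC ≥ 60% → 7% available; Osteria agreement on 05.02.01: 05.02.04.01 not covered; preferential 7%. → 7%.
Line C: fertiliser → 05.03; tablet form → 05.03.01; technical-grade → 05.03.01.01. Scheduled 11%. No special measure applies. → 11%.
Line D: inorganic → 05.01; aqueous → 05.01.03; analytical-grade → 05.01.03.02. Scheduled 19%. anti-dumping (Umbrial, 05.01): +39%; total 19% + 39% = 58%. → 58%.
Sum: 29% + 7% + 11% + 58% = 105%.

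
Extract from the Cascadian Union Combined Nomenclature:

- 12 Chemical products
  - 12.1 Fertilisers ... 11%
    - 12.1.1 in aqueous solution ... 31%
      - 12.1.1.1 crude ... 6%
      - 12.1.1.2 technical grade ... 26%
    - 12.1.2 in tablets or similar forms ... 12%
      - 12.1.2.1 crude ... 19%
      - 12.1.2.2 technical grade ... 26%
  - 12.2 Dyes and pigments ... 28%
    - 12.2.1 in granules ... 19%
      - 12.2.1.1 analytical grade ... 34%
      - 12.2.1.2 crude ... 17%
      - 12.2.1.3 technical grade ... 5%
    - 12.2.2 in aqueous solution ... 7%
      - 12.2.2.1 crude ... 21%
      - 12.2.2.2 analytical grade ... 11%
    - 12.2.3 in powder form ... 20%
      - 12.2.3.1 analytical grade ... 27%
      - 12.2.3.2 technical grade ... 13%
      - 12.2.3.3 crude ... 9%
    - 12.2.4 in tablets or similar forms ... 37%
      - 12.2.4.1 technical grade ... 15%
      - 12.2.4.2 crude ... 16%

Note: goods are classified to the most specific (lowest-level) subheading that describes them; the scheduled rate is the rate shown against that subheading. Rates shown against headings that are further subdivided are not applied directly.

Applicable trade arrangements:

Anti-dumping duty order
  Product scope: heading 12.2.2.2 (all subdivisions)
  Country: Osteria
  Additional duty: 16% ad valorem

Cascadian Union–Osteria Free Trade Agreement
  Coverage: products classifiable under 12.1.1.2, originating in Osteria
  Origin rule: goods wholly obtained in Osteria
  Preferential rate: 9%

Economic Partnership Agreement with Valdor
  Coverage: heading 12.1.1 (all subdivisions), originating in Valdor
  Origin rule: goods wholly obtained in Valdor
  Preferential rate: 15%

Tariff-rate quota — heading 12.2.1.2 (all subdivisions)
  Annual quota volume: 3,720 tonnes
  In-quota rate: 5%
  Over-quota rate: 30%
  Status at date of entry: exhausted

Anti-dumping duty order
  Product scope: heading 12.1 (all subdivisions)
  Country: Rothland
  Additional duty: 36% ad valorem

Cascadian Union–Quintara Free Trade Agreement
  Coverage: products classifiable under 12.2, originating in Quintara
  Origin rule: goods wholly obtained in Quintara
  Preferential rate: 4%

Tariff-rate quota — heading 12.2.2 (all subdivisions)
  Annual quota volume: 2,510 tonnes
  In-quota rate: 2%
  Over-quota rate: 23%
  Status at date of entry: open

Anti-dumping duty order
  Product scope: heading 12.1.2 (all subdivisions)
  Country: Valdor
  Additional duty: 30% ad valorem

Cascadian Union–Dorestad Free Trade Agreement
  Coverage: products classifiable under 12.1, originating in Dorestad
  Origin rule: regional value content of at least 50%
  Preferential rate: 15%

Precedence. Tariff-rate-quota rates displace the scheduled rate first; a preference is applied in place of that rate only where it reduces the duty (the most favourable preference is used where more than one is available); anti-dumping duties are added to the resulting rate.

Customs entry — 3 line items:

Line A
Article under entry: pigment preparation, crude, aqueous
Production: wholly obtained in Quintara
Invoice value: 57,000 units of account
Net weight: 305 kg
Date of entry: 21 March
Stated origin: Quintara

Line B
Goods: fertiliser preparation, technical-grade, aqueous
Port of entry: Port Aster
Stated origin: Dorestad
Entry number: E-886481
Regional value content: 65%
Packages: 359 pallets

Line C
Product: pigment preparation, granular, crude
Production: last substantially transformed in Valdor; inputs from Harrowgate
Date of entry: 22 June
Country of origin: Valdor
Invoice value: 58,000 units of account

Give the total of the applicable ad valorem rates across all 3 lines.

47%

Line A: pigment → 12.2; aqueous → 12.2.2; crude → 12.2.2.1. Scheduled 21%. quota on 12.2.2 open → in-quota 2%; Quintara agreement on 12.2: wholly obtained → 4% available; preference 4% not lower than 2% → no reduction. → 2%.
Line B: fertiliser → 12.1; aqueous → 12.1.1; technical-grade → 12.1.1.2. Scheduled 26%. Dorestad agreement on 12.1: RVC ≥ 50% → 15% available; preferential 15%. → 15%.
Line C: pigment → 12.2; granular → 12.2.1; crude → 12.2.1.2. Scheduled 17%. quota on 12.2.1.2 exhausted → over-quota 30%; Valdor agreement on 12.1.1: 12.2.1.2 not covered. → 30%.
Sum: 2% + 15% + 30% = 47%.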